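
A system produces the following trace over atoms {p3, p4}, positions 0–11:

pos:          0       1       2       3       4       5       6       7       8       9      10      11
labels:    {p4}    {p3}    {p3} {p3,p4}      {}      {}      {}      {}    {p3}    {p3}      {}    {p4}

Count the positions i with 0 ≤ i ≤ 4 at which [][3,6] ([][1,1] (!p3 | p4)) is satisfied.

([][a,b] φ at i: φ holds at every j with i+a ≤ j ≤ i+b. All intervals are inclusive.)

1

Evaluate at each i in [0,4]:
  i=0: ✓ (all of [3,6])
  i=1: ✗ (fails at j=7)
  i=2: ✗ (fails at j=7)
  i=3: ✗ (fails at j=7)
  i=4: ✗ (fails at j=7)
Positions where it holds: {0} → 1.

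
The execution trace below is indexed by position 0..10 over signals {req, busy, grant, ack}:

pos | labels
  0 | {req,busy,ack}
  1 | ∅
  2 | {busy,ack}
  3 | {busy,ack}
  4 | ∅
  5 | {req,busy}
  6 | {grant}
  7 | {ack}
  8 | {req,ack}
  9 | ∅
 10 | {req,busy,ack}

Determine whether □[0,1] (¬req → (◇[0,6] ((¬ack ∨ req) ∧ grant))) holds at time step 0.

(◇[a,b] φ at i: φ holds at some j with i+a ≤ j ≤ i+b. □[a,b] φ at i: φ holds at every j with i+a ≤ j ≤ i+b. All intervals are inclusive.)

Holds

Check (¬req → (◇[0,6] ((¬ack ∨ req) ∧ grant))) at every j in [0,1]:
  j=0: antecedent false → ✓
  j=1: antecedent true; consequent holds (witness at 6) → ✓
All positions satisfy it → formula holds.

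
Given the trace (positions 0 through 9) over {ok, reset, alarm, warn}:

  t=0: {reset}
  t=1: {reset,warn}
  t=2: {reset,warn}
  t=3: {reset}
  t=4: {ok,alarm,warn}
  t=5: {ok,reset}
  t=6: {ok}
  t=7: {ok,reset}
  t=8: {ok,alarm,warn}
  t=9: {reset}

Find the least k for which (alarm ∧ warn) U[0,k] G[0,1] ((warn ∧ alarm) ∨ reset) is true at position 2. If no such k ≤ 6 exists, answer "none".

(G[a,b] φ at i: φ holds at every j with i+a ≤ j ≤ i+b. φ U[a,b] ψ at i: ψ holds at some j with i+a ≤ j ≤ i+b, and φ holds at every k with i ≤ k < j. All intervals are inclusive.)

0

Need earliest j ≥ 2 with G[0,1] ((warn ∧ alarm) ∨ reset), and (alarm ∧ warn) at every k in [2,j-1].
  j=2: rhs holds (empty prefix). k = 0.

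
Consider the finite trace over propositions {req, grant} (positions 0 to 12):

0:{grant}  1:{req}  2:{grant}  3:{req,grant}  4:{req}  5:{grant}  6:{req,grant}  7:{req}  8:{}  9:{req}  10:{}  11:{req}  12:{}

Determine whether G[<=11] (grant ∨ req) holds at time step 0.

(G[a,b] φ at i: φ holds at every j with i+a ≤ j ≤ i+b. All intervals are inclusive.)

False

Check (grant ∨ req) at every j in [0,11]:
  j=0: true
  j=1: true
  j=2: true
  j=3: true
  j=4: true
  j=5: true
  j=6: true
  j=7: true
  j=8: false
  j=9: true
  j=10: false
  j=11: true
Fails at j=8 → formula fails.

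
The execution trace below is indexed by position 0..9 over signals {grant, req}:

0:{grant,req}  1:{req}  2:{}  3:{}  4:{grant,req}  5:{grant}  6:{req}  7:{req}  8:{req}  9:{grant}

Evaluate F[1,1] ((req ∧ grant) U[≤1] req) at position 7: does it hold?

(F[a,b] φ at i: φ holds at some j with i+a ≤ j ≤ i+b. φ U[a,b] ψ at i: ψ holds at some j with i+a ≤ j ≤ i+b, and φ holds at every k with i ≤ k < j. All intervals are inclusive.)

Check ((req ∧ grant) U[≤1] req) at each j in [8,8]:
  j=8: holds
Found at j=8 → formula holds.

Holds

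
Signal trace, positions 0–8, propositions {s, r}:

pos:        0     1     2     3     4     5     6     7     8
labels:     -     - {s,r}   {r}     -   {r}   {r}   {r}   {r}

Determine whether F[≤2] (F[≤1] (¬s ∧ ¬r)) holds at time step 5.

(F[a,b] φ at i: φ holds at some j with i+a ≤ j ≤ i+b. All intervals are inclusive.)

Check F[≤1] (¬s ∧ ¬r) at each j in [5,7]:
  j=5: fails (none in [5,6])
  j=6: fails (none in [6,7])
  j=7: fails (none in [7,8])
No position in the window satisfies it → formula fails.

False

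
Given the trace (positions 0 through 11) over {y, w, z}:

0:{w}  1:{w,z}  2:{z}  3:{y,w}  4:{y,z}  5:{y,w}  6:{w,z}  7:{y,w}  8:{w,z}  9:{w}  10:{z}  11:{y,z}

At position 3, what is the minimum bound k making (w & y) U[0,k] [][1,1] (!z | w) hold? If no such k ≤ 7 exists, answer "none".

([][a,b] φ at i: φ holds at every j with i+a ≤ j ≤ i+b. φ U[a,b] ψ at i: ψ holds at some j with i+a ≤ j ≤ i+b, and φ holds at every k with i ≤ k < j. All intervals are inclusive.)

Need earliest j ≥ 3 with [][1,1] (!z | w), and (w & y) at every k in [3,j-1].
  j=3: rhs fails.
  j=4: rhs holds; lhs holds on [3,3]. k = 1.

1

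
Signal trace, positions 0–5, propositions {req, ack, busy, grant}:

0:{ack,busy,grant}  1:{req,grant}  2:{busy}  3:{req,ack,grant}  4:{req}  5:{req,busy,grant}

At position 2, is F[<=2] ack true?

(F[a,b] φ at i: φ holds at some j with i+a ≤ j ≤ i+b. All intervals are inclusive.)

Holds

Check ack at each j in [2,4]:
  j=2: false
  j=3: true
  j=4: false
Found at j=3 → formula holds.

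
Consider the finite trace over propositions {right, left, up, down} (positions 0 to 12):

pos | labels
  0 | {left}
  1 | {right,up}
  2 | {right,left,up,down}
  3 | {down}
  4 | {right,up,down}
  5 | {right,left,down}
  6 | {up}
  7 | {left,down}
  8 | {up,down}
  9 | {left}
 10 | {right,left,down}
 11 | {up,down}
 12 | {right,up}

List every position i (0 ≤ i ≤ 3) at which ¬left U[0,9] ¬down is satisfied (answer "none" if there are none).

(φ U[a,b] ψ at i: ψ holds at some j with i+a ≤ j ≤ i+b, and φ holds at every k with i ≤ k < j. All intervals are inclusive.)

0, 1

Evaluate at each i in [0,3]:
  i=0: ✓ (rhs at j=0)
  i=1: ✓ (rhs at j=1)
  i=2: ✗ (lhs fails at k=2 before rhs at j=6)
  i=3: ✗ (lhs fails at k=5 before rhs at j=6)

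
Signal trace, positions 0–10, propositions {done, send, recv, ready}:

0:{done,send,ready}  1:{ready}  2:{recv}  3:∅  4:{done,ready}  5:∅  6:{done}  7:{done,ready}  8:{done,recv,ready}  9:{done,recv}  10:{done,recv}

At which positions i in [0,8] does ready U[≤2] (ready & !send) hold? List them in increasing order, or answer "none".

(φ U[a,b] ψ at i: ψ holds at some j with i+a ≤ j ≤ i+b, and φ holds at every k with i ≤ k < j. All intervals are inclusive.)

0, 1, 4, 7, 8

Evaluate at each i in [0,8]:
  i=0: ✓ (rhs at j=1; lhs holds on [0,0])
  i=1: ✓ (rhs at j=1)
  i=2: ✗ (lhs fails at k=2 before rhs at j=4)
  i=3: ✗ (lhs fails at k=3 before rhs at j=4)
  i=4: ✓ (rhs at j=4)
  i=5: ✗ (lhs fails at k=5 before rhs at j=7)
  i=6: ✗ (lhs fails at k=6 before rhs at j=7)
  i=7: ✓ (rhs at j=7)
  i=8: ✓ (rhs at j=8)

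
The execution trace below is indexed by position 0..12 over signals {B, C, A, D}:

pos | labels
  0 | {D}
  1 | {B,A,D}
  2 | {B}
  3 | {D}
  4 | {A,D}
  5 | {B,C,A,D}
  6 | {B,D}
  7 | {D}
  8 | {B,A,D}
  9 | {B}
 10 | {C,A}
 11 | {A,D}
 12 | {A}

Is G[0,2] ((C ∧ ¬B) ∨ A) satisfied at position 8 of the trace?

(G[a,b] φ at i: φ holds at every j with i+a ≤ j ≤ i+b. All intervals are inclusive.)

No

Check ((C ∧ ¬B) ∨ A) at every j in [8,10]:
  j=8: true
  j=9: false
  j=10: true
Fails at j=9 → formula fails.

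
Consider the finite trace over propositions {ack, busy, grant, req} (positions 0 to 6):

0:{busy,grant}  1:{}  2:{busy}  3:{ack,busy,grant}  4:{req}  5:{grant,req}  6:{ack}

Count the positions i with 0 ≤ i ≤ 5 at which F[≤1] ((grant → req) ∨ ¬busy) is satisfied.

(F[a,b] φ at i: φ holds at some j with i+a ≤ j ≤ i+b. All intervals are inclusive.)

6

Evaluate at each i in [0,5]:
  i=0: ✓ (witness j=1)
  i=1: ✓ (witness j=1)
  i=2: ✓ (witness j=2)
  i=3: ✓ (witness j=4)
  i=4: ✓ (witness j=4)
  i=5: ✓ (witness j=5)
Positions where it holds: {0, 1, 2, 3, 4, 5} → 6.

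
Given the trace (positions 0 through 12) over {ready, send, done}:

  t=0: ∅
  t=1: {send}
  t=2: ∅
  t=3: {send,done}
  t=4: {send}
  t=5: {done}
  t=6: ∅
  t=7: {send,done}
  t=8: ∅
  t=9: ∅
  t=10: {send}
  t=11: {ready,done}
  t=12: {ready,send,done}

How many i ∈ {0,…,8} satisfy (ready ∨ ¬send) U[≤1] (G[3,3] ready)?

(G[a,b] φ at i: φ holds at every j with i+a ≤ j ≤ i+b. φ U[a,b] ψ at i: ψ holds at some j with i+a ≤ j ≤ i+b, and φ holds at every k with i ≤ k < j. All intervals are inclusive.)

1

Evaluate at each i in [0,8]:
  i=0: ✗ (no rhs in [0,1])
  i=1: ✗ (no rhs in [1,2])
  i=2: ✗ (no rhs in [2,3])
  i=3: ✗ (no rhs in [3,4])
  i=4: ✗ (no rhs in [4,5])
  i=5: ✗ (no rhs in [5,6])
  i=6: ✗ (no rhs in [6,7])
  i=7: ✗ (lhs fails at k=7 before rhs at j=8)
  i=8: ✓ (rhs at j=8)
Positions where it holds: {8} → 1.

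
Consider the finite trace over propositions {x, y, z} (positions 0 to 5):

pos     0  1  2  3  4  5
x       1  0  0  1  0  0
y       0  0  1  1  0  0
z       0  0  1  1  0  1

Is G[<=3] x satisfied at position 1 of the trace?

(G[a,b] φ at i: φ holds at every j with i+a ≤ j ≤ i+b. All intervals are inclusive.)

Check x at every j in [1,4]:
  j=1: false
  j=2: false
  j=3: true
  j=4: false
Fails at j=1 → formula fails.

Does not hold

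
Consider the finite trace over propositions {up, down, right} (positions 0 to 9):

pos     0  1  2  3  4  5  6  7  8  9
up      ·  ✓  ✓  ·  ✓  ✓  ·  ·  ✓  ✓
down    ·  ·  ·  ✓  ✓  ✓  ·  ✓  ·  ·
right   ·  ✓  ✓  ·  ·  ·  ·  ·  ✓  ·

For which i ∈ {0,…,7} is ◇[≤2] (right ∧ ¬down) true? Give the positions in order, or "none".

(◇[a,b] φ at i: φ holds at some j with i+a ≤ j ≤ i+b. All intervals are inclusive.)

Evaluate at each i in [0,7]:
  i=0: ✓ (witness j=1)
  i=1: ✓ (witness j=1)
  i=2: ✓ (witness j=2)
  i=3: ✗ (none in [3,5])
  i=4: ✗ (none in [4,6])
  i=5: ✗ (none in [5,7])
  i=6: ✓ (witness j=8)
  i=7: ✓ (witness j=8)

0, 1, 2, 6, 7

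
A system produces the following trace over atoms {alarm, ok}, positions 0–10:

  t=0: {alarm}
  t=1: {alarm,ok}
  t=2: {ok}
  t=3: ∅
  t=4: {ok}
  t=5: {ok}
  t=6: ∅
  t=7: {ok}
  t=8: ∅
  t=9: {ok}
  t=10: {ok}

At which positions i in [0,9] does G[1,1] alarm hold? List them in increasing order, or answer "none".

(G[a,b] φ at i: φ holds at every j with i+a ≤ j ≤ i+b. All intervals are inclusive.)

Evaluate at each i in [0,9]:
  i=0: ✓ (all of [1,1])
  i=1: ✗ (fails at j=2)
  i=2: ✗ (fails at j=3)
  i=3: ✗ (fails at j=4)
  i=4: ✗ (fails at j=5)
  i=5: ✗ (fails at j=6)
  i=6: ✗ (fails at j=7)
  i=7: ✗ (fails at j=8)
  i=8: ✗ (fails at j=9)
  i=9: ✗ (fails at j=10)

0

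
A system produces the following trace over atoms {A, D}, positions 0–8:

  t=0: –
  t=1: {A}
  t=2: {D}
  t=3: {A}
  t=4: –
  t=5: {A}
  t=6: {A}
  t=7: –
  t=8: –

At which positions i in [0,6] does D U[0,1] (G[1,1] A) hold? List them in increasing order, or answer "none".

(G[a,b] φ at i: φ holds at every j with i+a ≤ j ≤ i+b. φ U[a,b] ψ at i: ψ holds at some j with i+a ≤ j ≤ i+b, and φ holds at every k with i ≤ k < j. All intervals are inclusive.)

0, 2, 4, 5

Evaluate at each i in [0,6]:
  i=0: ✓ (rhs at j=0)
  i=1: ✗ (lhs fails at k=1 before rhs at j=2)
  i=2: ✓ (rhs at j=2)
  i=3: ✗ (lhs fails at k=3 before rhs at j=4)
  i=4: ✓ (rhs at j=4)
  i=5: ✓ (rhs at j=5)
  i=6: ✗ (no rhs in [6,7])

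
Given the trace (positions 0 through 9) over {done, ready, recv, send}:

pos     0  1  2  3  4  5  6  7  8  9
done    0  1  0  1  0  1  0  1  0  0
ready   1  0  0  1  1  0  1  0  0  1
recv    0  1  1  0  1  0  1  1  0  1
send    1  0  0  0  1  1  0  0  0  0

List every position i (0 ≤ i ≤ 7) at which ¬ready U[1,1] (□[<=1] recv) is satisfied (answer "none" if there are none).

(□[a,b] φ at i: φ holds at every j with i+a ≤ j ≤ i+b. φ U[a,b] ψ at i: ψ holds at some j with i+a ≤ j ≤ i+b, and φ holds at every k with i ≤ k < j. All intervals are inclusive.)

5

Evaluate at each i in [0,7]:
  i=0: ✗ (lhs fails at k=0 before rhs at j=1)
  i=1: ✗ (no rhs in [2,2])
  i=2: ✗ (no rhs in [3,3])
  i=3: ✗ (no rhs in [4,4])
  i=4: ✗ (no rhs in [5,5])
  i=5: ✓ (rhs at j=6; lhs holds on [5,5])
  i=6: ✗ (no rhs in [7,7])
  i=7: ✗ (no rhs in [8,8])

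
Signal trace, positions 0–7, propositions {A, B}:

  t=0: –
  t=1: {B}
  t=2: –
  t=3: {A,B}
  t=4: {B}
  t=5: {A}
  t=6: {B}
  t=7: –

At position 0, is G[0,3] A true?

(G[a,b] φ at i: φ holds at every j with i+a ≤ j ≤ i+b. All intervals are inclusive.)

False

Check A at every j in [0,3]:
  j=0: false
  j=1: false
  j=2: false
  j=3: true
Fails at j=0 → formula fails.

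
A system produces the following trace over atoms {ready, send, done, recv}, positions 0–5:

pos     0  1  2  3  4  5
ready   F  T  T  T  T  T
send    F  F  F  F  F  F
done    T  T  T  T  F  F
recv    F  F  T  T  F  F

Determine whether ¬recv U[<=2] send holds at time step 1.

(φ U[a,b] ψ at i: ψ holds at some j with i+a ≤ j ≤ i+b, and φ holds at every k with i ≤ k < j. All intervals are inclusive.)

False

Need some j in [1,3] with send, and ¬recv at every k in [1,j-1].
  j=1: send false.
  j=2: send false.
  j=3: send false.
No j in the window works → until fails.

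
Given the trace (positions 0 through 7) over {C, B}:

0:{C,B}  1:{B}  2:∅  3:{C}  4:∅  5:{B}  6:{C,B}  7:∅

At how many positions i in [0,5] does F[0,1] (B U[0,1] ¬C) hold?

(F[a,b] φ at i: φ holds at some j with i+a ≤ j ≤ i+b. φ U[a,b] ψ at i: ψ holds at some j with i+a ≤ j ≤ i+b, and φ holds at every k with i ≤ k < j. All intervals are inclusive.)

Evaluate at each i in [0,5]:
  i=0: ✓ (witness j=0)
  i=1: ✓ (witness j=1)
  i=2: ✓ (witness j=2)
  i=3: ✓ (witness j=4)
  i=4: ✓ (witness j=4)
  i=5: ✓ (witness j=5)
Positions where it holds: {0, 1, 2, 3, 4, 5} → 6.

6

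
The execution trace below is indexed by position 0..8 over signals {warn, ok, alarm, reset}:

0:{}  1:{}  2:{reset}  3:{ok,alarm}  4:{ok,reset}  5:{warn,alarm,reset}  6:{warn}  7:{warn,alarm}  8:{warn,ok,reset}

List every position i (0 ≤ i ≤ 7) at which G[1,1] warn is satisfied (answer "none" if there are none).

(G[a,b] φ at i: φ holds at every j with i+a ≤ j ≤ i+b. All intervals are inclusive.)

4, 5, 6, 7

Evaluate at each i in [0,7]:
  i=0: ✗ (fails at j=1)
  i=1: ✗ (fails at j=2)
  i=2: ✗ (fails at j=3)
  i=3: ✗ (fails at j=4)
  i=4: ✓ (all of [5,5])
  i=5: ✓ (all of [6,6])
  i=6: ✓ (all of [7,7])
  i=7: ✓ (all of [8,8])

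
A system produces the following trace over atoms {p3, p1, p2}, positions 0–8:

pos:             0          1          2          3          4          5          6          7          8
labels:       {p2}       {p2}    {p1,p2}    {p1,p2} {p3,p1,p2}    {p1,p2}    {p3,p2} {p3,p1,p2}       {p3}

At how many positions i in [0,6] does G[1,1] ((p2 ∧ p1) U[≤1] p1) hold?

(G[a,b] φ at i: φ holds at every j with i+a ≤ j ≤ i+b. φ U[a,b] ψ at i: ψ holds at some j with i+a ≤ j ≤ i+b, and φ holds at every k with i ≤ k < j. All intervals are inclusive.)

5

Evaluate at each i in [0,6]:
  i=0: ✗ (fails at j=1)
  i=1: ✓ (all of [2,2])
  i=2: ✓ (all of [3,3])
  i=3: ✓ (all of [4,4])
  i=4: ✓ (all of [5,5])
  i=5: ✗ (fails at j=6)
  i=6: ✓ (all of [7,7])
Positions where it holds: {1, 2, 3, 4, 6} → 5.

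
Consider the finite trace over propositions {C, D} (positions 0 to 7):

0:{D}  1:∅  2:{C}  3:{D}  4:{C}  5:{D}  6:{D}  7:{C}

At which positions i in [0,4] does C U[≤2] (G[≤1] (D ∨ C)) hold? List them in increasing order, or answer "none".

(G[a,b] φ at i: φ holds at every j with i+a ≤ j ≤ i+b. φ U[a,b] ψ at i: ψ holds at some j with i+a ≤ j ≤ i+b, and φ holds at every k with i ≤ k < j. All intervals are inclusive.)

Evaluate at each i in [0,4]:
  i=0: ✗ (lhs fails at k=0 before rhs at j=2)
  i=1: ✗ (lhs fails at k=1 before rhs at j=2)
  i=2: ✓ (rhs at j=2)
  i=3: ✓ (rhs at j=3)
  i=4: ✓ (rhs at j=4)

2, 3, 4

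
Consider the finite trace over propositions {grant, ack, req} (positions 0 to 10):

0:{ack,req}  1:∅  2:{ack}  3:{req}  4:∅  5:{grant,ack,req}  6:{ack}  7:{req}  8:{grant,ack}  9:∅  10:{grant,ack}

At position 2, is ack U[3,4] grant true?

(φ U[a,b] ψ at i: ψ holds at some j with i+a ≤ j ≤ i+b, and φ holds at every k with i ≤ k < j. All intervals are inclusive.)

False

Need some j in [5,6] with grant, and ack at every k in [2,j-1].
  j=5: grant holds, but ack fails at k=3 → not this j.
  j=6: grant false.
No j in the window works → until fails.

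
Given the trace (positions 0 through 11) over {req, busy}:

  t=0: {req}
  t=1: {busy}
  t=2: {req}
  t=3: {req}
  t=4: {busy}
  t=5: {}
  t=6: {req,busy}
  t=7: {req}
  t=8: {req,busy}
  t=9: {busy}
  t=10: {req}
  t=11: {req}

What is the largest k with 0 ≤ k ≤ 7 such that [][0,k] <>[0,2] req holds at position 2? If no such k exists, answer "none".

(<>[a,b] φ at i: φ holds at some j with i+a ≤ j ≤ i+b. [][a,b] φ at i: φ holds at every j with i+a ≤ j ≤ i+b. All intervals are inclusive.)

7

<>[0,2] req must hold from j=2 onward; find where it first fails.
  j=2: holds
  j=3: holds
  j=4: holds
  j=5: holds
  j=6: holds
  j=7: holds
  j=8: holds
  j=9: holds
Holds through j=9; largest k = 7.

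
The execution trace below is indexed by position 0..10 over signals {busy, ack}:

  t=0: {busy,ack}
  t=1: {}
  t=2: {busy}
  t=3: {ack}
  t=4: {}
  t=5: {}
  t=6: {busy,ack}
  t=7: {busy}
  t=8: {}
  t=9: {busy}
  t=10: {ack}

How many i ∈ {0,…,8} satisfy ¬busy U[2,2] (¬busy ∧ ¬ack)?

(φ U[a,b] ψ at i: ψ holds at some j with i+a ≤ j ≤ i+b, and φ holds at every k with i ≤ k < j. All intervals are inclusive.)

Evaluate at each i in [0,8]:
  i=0: ✗ (no rhs in [2,2])
  i=1: ✗ (no rhs in [3,3])
  i=2: ✗ (lhs fails at k=2 before rhs at j=4)
  i=3: ✓ (rhs at j=5; lhs holds on [3,4])
  i=4: ✗ (no rhs in [6,6])
  i=5: ✗ (no rhs in [7,7])
  i=6: ✗ (lhs fails at k=6 before rhs at j=8)
  i=7: ✗ (no rhs in [9,9])
  i=8: ✗ (no rhs in [10,10])
Positions where it holds: {3} → 1.

1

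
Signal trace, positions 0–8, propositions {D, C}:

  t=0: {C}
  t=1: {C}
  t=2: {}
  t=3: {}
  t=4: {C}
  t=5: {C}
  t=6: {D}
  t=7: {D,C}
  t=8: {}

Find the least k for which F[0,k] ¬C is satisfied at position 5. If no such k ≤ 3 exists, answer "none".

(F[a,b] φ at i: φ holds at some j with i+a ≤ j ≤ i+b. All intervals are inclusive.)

1

Scan j = 5,6,… for ¬C:
  j=5: fails
  j=6: holds
First hit at j=6, so smallest k = 6-5 = 1.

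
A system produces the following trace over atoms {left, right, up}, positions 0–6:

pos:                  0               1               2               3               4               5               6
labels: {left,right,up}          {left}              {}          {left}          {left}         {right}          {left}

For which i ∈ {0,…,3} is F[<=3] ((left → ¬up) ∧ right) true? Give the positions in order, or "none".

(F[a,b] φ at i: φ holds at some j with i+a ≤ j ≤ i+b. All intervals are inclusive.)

2, 3

Evaluate at each i in [0,3]:
  i=0: ✗ (none in [0,3])
  i=1: ✗ (none in [1,4])
  i=2: ✓ (witness j=5)
  i=3: ✓ (witness j=5)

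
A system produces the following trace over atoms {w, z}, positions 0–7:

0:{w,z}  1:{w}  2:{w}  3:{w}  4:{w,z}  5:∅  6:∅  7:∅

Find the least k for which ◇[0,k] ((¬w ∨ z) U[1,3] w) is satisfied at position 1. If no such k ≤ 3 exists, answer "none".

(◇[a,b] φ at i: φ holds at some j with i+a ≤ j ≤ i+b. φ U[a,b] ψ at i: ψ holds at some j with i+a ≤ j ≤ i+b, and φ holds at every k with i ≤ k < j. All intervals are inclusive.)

none

Scan j = 1,2,… for ((¬w ∨ z) U[1,3] w):
  j=1: fails
  j=2: fails
  j=3: fails
  j=4: fails
No j in [1,4] satisfies it → none.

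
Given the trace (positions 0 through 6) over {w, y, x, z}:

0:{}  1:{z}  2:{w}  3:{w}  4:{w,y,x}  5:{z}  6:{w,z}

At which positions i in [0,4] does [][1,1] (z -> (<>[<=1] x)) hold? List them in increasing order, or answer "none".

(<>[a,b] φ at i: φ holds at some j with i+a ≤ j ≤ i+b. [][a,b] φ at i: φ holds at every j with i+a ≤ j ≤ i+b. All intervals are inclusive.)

1, 2, 3

Evaluate at each i in [0,4]:
  i=0: ✗ (fails at j=1)
  i=1: ✓ (all of [2,2])
  i=2: ✓ (all of [3,3])
  i=3: ✓ (all of [4,4])
  i=4: ✗ (fails at j=5)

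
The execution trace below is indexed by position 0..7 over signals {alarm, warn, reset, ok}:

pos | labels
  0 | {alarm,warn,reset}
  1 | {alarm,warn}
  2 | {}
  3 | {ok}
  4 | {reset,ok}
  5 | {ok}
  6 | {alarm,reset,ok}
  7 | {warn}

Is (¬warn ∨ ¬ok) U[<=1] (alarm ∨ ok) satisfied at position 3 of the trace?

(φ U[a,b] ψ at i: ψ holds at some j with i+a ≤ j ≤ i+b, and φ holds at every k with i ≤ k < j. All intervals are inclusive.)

Holds

Need some j in [3,4] with (alarm ∨ ok), and (¬warn ∨ ¬ok) at every k in [3,j-1].
  j=3: (alarm ∨ ok) holds; no prefix to check → satisfied.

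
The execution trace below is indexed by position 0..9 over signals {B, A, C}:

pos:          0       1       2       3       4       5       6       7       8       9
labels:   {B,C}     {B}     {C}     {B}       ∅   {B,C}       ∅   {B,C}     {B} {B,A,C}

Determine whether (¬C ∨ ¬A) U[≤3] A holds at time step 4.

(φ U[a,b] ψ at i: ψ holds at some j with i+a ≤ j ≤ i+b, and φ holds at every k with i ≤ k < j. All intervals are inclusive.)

Need some j in [4,7] with A, and (¬C ∨ ¬A) at every k in [4,j-1].
  j=4: A false.
  j=5: A false.
  j=6: A false.
  j=7: A false.
No j in the window works → until fails.

Does not hold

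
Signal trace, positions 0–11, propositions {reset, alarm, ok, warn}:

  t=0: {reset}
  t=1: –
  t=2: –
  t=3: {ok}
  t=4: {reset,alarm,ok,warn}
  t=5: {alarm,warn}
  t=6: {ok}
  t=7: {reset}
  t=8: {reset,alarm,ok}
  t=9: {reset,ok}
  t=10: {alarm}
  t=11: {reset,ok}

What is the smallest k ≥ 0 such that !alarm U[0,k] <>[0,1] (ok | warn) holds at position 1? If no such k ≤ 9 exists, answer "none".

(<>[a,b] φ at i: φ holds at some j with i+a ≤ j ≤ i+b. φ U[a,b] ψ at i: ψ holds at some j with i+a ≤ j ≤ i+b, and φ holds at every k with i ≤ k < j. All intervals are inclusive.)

Need earliest j ≥ 1 with <>[0,1] (ok | warn), and !alarm at every k in [1,j-1].
  j=1: rhs fails.
  j=2: rhs holds; lhs holds on [1,1]. k = 1.

1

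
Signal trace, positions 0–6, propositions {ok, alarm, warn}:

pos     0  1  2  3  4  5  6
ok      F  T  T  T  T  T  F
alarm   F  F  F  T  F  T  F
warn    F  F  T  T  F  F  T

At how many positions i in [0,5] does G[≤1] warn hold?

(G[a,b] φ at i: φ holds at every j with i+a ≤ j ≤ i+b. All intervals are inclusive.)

Evaluate at each i in [0,5]:
  i=0: ✗ (fails at j=0)
  i=1: ✗ (fails at j=1)
  i=2: ✓ (all of [2,3])
  i=3: ✗ (fails at j=4)
  i=4: ✗ (fails at j=4)
  i=5: ✗ (fails at j=5)
Positions where it holds: {2} → 1.

1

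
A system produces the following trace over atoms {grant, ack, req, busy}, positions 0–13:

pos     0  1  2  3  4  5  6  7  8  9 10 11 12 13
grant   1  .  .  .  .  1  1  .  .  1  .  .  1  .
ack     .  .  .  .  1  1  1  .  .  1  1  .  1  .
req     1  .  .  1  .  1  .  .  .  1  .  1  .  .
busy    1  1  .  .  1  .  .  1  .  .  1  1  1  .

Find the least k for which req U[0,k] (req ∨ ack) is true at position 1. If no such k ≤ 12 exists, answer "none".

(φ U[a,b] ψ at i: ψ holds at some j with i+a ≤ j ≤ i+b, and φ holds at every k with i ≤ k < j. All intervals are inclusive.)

none

Need earliest j ≥ 1 with (req ∨ ack), and req at every k in [1,j-1].
  j=1: rhs fails.
  j=2: rhs fails.
  j=3: rhs holds but lhs fails at k=1.
  j=4: rhs holds but lhs fails at k=1.
  j=5: rhs holds but lhs fails at k=1.
  j=6: rhs holds but lhs fails at k=1.
  j=7: rhs fails.
  j=8: rhs fails.
  j=9: rhs holds but lhs fails at k=1.
  j=10: rhs holds but lhs fails at k=1.
  j=11: rhs holds but lhs fails at k=1.
  j=12: rhs holds but lhs fails at k=1.
  j=13: rhs fails.
No witness within the range → none.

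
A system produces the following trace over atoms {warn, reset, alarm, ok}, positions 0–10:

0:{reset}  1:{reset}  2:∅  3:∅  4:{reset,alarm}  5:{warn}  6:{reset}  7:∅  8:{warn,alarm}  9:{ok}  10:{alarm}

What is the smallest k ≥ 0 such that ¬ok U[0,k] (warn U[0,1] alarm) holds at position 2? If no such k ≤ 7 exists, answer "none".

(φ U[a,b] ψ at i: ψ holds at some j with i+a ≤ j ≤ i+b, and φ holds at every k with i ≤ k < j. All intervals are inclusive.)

Need earliest j ≥ 2 with (warn U[0,1] alarm), and ¬ok at every k in [2,j-1].
  j=2: rhs fails.
  j=3: rhs fails.
  j=4: rhs holds; lhs holds on [2,3]. k = 2.

2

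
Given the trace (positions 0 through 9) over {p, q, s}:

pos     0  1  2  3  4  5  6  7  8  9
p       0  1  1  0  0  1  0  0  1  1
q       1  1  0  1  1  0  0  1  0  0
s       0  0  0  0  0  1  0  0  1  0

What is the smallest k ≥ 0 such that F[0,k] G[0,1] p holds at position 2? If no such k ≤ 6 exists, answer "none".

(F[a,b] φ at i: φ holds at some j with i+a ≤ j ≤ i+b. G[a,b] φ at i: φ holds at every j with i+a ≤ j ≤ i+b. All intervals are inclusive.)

6

Scan j = 2,3,… for G[0,1] p:
  j=2: fails
  j=3: fails
  j=4: fails
  j=5: fails
  j=6: fails
  j=7: fails
  j=8: holds
First hit at j=8, so smallest k = 8-2 = 6.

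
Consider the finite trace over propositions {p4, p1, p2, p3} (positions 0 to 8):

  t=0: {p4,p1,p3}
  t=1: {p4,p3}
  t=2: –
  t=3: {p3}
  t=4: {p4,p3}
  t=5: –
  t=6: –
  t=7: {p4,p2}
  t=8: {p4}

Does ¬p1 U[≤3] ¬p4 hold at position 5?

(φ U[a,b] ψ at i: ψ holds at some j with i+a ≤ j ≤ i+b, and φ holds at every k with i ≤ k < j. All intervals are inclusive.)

Holds

Need some j in [5,8] with ¬p4, and ¬p1 at every k in [5,j-1].
  j=5: ¬p4 holds; no prefix to check → satisfied.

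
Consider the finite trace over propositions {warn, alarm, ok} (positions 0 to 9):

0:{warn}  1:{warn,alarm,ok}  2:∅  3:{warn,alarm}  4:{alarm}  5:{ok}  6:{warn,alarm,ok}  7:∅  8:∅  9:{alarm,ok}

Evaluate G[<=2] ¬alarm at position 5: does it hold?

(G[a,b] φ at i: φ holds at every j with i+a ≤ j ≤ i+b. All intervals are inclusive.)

Check ¬alarm at every j in [5,7]:
  j=5: true
  j=6: false
  j=7: true
Fails at j=6 → formula fails.

No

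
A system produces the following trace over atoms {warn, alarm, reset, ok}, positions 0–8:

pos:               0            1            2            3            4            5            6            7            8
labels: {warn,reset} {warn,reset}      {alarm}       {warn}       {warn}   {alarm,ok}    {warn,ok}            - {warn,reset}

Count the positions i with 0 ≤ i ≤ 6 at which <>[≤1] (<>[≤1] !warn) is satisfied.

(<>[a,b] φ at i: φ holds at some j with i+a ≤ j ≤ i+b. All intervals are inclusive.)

Evaluate at each i in [0,6]:
  i=0: ✓ (witness j=1)
  i=1: ✓ (witness j=1)
  i=2: ✓ (witness j=2)
  i=3: ✓ (witness j=4)
  i=4: ✓ (witness j=4)
  i=5: ✓ (witness j=5)
  i=6: ✓ (witness j=6)
Positions where it holds: {0, 1, 2, 3, 4, 5, 6} → 7.

7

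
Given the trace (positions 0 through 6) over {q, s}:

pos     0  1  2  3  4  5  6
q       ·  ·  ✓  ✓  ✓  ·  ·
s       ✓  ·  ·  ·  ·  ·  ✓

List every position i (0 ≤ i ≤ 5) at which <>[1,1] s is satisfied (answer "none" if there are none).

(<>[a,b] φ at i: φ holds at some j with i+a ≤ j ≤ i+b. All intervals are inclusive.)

Evaluate at each i in [0,5]:
  i=0: ✗ (none in [1,1])
  i=1: ✗ (none in [2,2])
  i=2: ✗ (none in [3,3])
  i=3: ✗ (none in [4,4])
  i=4: ✗ (none in [5,5])
  i=5: ✓ (witness j=6)

5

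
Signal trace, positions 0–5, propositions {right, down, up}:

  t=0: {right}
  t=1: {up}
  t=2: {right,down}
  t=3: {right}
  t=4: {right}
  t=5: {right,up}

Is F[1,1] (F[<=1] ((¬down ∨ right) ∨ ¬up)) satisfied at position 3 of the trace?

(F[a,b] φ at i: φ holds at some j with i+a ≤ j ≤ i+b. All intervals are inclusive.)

Holds

Check F[<=1] ((¬down ∨ right) ∨ ¬up) at each j in [4,4]:
  j=4: holds (witness at 4)
Found at j=4 → formula holds.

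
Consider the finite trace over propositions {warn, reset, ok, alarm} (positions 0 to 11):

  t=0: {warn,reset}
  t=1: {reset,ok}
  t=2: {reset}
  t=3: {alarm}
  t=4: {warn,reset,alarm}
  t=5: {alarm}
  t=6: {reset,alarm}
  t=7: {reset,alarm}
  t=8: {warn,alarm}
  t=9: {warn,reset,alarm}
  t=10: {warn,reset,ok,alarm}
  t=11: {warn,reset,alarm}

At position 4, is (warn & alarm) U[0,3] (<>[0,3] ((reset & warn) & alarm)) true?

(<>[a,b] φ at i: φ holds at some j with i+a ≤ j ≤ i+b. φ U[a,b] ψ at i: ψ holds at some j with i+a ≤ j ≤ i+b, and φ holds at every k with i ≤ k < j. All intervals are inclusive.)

Holds

Need some j in [4,7] with <>[0,3] ((reset & warn) & alarm), and (warn & alarm) at every k in [4,j-1].
  j=4: <>[0,3] ((reset & warn) & alarm) holds; no prefix to check → satisfied.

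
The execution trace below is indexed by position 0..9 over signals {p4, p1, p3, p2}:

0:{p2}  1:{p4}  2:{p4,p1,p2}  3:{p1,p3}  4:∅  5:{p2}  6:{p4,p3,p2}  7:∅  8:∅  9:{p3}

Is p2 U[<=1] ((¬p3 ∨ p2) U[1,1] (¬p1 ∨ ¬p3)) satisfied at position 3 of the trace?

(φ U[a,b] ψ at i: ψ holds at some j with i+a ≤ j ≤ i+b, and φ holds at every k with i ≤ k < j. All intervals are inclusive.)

False

Need some j in [3,4] with ((¬p3 ∨ p2) U[1,1] (¬p1 ∨ ¬p3)), and p2 at every k in [3,j-1].
  j=3: ((¬p3 ∨ p2) U[1,1] (¬p1 ∨ ¬p3)) — fails.
  j=4: ((¬p3 ∨ p2) U[1,1] (¬p1 ∨ ¬p3)) holds, but p2 fails at k=3 → not this j.
No j in the window works → until fails.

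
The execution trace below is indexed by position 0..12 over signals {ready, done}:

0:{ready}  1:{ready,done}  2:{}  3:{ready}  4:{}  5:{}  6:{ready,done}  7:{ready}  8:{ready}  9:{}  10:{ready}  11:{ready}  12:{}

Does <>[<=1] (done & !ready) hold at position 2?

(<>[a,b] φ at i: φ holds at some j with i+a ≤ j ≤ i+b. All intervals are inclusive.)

Check (done & !ready) at each j in [2,3]:
  j=2: false
  j=3: false
No position in the window satisfies it → formula fails.

False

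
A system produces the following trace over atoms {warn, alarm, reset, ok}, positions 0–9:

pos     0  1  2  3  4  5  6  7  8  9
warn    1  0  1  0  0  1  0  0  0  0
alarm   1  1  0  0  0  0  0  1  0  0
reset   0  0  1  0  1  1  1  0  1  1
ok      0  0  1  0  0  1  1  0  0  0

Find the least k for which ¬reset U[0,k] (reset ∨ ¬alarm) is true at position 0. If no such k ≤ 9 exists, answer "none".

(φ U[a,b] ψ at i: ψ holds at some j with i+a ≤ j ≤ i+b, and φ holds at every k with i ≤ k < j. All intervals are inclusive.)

Need earliest j ≥ 0 with (reset ∨ ¬alarm), and ¬reset at every k in [0,j-1].
  j=0: rhs fails.
  j=1: rhs fails.
  j=2: rhs holds; lhs holds on [0,1]. k = 2.

2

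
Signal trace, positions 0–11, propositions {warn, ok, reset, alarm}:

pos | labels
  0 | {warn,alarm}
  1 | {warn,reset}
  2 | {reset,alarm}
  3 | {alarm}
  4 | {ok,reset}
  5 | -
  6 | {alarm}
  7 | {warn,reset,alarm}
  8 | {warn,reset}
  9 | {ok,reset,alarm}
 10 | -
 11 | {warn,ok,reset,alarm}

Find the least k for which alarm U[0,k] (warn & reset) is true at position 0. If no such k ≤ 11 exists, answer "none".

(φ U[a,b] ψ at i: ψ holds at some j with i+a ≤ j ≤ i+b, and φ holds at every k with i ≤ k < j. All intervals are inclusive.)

Need earliest j ≥ 0 with (warn & reset), and alarm at every k in [0,j-1].
  j=0: rhs fails.
  j=1: rhs holds; lhs holds on [0,0]. k = 1.

1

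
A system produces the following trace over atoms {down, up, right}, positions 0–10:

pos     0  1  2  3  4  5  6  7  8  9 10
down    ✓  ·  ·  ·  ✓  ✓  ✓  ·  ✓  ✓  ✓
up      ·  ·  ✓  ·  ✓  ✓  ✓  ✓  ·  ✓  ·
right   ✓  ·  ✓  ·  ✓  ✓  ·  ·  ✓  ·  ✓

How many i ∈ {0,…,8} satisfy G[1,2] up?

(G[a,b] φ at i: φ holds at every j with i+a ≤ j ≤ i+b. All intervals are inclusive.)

3

Evaluate at each i in [0,8]:
  i=0: ✗ (fails at j=1)
  i=1: ✗ (fails at j=3)
  i=2: ✗ (fails at j=3)
  i=3: ✓ (all of [4,5])
  i=4: ✓ (all of [5,6])
  i=5: ✓ (all of [6,7])
  i=6: ✗ (fails at j=8)
  i=7: ✗ (fails at j=8)
  i=8: ✗ (fails at j=10)
Positions where it holds: {3, 4, 5} → 3.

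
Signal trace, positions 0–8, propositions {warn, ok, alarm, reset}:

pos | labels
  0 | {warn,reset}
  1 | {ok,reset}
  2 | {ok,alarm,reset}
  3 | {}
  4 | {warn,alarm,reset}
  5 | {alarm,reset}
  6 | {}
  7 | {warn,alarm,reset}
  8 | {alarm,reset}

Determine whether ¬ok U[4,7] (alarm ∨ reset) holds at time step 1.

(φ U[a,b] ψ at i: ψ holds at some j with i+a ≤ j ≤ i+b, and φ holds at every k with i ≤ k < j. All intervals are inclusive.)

Need some j in [5,8] with (alarm ∨ reset), and ¬ok at every k in [1,j-1].
  j=5: (alarm ∨ reset) holds, but ¬ok fails at k=1 → not this j.
  j=6: (alarm ∨ reset) false.
  j=7: (alarm ∨ reset) holds, but ¬ok fails at k=1 → not this j.
  j=8: (alarm ∨ reset) holds, but ¬ok fails at k=1 → not this j.
No j in the window works → until fails.

Does not hold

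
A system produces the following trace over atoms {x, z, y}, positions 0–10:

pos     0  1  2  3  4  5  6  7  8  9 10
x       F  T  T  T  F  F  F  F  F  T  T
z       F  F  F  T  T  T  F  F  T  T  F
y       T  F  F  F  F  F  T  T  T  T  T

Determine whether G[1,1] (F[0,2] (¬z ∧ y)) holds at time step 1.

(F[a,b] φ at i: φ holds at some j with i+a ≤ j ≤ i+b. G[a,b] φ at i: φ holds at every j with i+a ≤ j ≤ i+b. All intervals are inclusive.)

Check F[0,2] (¬z ∧ y) at every j in [2,2]:
  j=2: fails (none in [2,4])
Fails at j=2 → formula fails.

False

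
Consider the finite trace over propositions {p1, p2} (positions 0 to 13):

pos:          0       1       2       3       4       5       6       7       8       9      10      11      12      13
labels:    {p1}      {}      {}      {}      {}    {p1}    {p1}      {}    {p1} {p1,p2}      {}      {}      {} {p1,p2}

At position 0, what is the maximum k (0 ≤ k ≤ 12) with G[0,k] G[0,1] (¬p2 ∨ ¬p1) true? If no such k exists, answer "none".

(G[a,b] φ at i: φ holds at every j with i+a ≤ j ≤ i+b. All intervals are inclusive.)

7

G[0,1] (¬p2 ∨ ¬p1) must hold from j=0 onward; find where it first fails.
  j=0: holds
  j=1: holds
  j=2: holds
  j=3: holds
  j=4: holds
  j=5: holds
  j=6: holds
  j=7: holds
  j=8: fails
Holds on [0,7], so largest k = 7.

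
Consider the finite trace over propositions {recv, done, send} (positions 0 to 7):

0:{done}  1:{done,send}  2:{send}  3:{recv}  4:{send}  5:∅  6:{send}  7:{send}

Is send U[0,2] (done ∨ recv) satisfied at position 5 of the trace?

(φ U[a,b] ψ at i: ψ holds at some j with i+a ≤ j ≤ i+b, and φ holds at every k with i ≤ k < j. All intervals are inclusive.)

Does not hold

Need some j in [5,7] with (done ∨ recv), and send at every k in [5,j-1].
  j=5: (done ∨ recv) false.
  j=6: (done ∨ recv) false.
  j=7: (done ∨ recv) false.
No j in the window works → until fails.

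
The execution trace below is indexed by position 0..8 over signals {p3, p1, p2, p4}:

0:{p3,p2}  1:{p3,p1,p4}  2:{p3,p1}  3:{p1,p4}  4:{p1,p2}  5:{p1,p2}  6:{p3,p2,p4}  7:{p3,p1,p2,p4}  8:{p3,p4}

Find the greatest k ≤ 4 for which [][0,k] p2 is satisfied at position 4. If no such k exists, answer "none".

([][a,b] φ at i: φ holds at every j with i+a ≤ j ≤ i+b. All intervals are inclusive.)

p2 must hold from j=4 onward; find where it first fails.
  j=4: holds
  j=5: holds
  j=6: holds
  j=7: holds
  j=8: fails
Holds on [4,7], so largest k = 3.

3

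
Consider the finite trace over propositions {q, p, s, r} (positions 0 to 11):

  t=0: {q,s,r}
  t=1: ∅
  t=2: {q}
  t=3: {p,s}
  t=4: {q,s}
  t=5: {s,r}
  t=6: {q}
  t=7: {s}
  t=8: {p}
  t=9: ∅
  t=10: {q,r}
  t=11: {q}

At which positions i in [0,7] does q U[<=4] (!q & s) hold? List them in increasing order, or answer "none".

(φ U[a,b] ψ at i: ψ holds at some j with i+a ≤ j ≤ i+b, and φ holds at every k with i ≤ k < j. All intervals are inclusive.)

Evaluate at each i in [0,7]:
  i=0: ✗ (lhs fails at k=1 before rhs at j=3)
  i=1: ✗ (lhs fails at k=1 before rhs at j=3)
  i=2: ✓ (rhs at j=3; lhs holds on [2,2])
  i=3: ✓ (rhs at j=3)
  i=4: ✓ (rhs at j=5; lhs holds on [4,4])
  i=5: ✓ (rhs at j=5)
  i=6: ✓ (rhs at j=7; lhs holds on [6,6])
  i=7: ✓ (rhs at j=7)

2, 3, 4, 5, 6, 7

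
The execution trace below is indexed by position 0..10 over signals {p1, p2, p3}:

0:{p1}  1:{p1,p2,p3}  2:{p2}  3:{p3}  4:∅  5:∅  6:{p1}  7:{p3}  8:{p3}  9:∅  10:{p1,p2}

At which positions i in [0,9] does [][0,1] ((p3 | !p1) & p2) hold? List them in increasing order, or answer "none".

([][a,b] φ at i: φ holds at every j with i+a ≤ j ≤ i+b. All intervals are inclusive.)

1

Evaluate at each i in [0,9]:
  i=0: ✗ (fails at j=0)
  i=1: ✓ (all of [1,2])
  i=2: ✗ (fails at j=3)
  i=3: ✗ (fails at j=3)
  i=4: ✗ (fails at j=4)
  i=5: ✗ (fails at j=5)
  i=6: ✗ (fails at j=6)
  i=7: ✗ (fails at j=7)
  i=8: ✗ (fails at j=8)
  i=9: ✗ (fails at j=9)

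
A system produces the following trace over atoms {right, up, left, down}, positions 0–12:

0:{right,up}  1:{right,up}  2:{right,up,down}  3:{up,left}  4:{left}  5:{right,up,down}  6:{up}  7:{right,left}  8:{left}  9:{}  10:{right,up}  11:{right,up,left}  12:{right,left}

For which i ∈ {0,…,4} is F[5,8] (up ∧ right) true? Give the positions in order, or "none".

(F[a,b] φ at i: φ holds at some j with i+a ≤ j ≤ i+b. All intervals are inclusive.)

0, 2, 3, 4

Evaluate at each i in [0,4]:
  i=0: ✓ (witness j=5)
  i=1: ✗ (none in [6,9])
  i=2: ✓ (witness j=10)
  i=3: ✓ (witness j=10)
  i=4: ✓ (witness j=10)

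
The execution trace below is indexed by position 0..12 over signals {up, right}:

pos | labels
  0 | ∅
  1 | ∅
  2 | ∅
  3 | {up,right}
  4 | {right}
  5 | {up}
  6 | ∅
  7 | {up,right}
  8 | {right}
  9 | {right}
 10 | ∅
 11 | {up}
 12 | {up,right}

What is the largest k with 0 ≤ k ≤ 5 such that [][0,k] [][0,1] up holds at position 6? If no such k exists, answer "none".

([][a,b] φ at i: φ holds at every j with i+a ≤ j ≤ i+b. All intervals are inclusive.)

none

[][0,1] up must hold from j=6 onward; find where it first fails.
  j=6: fails → no k works.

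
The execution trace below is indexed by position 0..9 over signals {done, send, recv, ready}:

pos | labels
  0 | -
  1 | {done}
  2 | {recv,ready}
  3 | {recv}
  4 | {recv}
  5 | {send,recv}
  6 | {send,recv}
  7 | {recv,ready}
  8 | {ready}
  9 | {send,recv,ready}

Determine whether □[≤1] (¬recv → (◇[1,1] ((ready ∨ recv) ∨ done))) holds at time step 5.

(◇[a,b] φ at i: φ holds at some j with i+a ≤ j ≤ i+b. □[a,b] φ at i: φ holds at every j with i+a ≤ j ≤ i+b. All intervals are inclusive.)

True

Check (¬recv → (◇[1,1] ((ready ∨ recv) ∨ done))) at every j in [5,6]:
  j=5: antecedent false → ✓
  j=6: antecedent false → ✓
All positions satisfy it → formula holds.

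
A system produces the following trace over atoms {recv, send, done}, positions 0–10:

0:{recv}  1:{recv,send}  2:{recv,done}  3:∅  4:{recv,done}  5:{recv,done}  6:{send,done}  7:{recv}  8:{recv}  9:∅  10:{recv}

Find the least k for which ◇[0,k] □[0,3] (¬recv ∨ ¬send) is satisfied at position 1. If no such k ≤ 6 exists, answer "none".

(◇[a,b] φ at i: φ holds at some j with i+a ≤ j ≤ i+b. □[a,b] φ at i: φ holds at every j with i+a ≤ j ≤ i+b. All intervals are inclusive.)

1

Scan j = 1,2,… for □[0,3] (¬recv ∨ ¬send):
  j=1: fails
  j=2: holds
First hit at j=2, so smallest k = 2-1 = 1.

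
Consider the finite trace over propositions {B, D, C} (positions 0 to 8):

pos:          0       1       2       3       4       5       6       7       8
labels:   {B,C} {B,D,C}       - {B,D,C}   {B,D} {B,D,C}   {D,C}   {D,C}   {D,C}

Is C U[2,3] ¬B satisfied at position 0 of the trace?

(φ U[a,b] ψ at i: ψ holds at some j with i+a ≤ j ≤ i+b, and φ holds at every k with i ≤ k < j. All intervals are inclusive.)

Need some j in [2,3] with ¬B, and C at every k in [0,j-1].
  j=2: ¬B holds; C holds at every k in [0,1] → satisfied.

Holds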